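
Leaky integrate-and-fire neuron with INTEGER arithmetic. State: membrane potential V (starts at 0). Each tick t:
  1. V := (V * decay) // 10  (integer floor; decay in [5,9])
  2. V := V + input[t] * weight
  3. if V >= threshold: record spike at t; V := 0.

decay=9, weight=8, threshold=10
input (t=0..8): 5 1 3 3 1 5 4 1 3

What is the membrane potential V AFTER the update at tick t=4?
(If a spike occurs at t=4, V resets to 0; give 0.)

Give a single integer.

Answer: 8

Derivation:
t=0: input=5 -> V=0 FIRE
t=1: input=1 -> V=8
t=2: input=3 -> V=0 FIRE
t=3: input=3 -> V=0 FIRE
t=4: input=1 -> V=8
t=5: input=5 -> V=0 FIRE
t=6: input=4 -> V=0 FIRE
t=7: input=1 -> V=8
t=8: input=3 -> V=0 FIRE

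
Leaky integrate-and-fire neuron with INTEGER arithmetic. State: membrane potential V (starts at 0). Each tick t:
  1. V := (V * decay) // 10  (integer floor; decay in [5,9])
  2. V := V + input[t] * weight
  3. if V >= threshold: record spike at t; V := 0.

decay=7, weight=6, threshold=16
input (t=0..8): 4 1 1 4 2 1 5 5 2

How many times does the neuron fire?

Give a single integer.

t=0: input=4 -> V=0 FIRE
t=1: input=1 -> V=6
t=2: input=1 -> V=10
t=3: input=4 -> V=0 FIRE
t=4: input=2 -> V=12
t=5: input=1 -> V=14
t=6: input=5 -> V=0 FIRE
t=7: input=5 -> V=0 FIRE
t=8: input=2 -> V=12

Answer: 4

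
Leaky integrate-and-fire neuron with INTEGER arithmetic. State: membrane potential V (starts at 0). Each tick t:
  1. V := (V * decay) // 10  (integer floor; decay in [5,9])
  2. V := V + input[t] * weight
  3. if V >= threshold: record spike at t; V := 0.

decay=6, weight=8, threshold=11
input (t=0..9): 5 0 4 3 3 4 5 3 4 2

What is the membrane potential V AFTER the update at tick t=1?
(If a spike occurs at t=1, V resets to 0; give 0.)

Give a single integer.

t=0: input=5 -> V=0 FIRE
t=1: input=0 -> V=0
t=2: input=4 -> V=0 FIRE
t=3: input=3 -> V=0 FIRE
t=4: input=3 -> V=0 FIRE
t=5: input=4 -> V=0 FIRE
t=6: input=5 -> V=0 FIRE
t=7: input=3 -> V=0 FIRE
t=8: input=4 -> V=0 FIRE
t=9: input=2 -> V=0 FIRE

Answer: 0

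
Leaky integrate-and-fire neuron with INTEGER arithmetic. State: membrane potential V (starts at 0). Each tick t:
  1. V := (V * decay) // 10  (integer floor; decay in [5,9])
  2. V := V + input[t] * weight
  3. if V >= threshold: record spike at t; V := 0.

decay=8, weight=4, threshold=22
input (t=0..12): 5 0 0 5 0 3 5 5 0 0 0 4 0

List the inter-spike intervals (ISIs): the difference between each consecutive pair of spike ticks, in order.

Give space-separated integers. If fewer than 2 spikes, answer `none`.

Answer: 3 5

Derivation:
t=0: input=5 -> V=20
t=1: input=0 -> V=16
t=2: input=0 -> V=12
t=3: input=5 -> V=0 FIRE
t=4: input=0 -> V=0
t=5: input=3 -> V=12
t=6: input=5 -> V=0 FIRE
t=7: input=5 -> V=20
t=8: input=0 -> V=16
t=9: input=0 -> V=12
t=10: input=0 -> V=9
t=11: input=4 -> V=0 FIRE
t=12: input=0 -> V=0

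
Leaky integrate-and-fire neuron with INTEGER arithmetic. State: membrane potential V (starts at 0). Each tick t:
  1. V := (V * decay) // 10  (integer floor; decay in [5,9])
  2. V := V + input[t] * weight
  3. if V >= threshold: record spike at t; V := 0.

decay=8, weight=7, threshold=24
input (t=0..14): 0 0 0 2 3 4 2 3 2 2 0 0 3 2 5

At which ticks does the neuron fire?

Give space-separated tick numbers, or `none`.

t=0: input=0 -> V=0
t=1: input=0 -> V=0
t=2: input=0 -> V=0
t=3: input=2 -> V=14
t=4: input=3 -> V=0 FIRE
t=5: input=4 -> V=0 FIRE
t=6: input=2 -> V=14
t=7: input=3 -> V=0 FIRE
t=8: input=2 -> V=14
t=9: input=2 -> V=0 FIRE
t=10: input=0 -> V=0
t=11: input=0 -> V=0
t=12: input=3 -> V=21
t=13: input=2 -> V=0 FIRE
t=14: input=5 -> V=0 FIRE

Answer: 4 5 7 9 13 14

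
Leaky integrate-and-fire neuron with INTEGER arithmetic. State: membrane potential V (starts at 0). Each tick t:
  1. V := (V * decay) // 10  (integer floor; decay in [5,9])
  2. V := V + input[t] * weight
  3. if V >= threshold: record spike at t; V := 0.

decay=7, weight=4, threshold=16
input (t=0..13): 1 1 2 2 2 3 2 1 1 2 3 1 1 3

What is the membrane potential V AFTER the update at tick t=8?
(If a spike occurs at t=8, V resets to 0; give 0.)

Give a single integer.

t=0: input=1 -> V=4
t=1: input=1 -> V=6
t=2: input=2 -> V=12
t=3: input=2 -> V=0 FIRE
t=4: input=2 -> V=8
t=5: input=3 -> V=0 FIRE
t=6: input=2 -> V=8
t=7: input=1 -> V=9
t=8: input=1 -> V=10
t=9: input=2 -> V=15
t=10: input=3 -> V=0 FIRE
t=11: input=1 -> V=4
t=12: input=1 -> V=6
t=13: input=3 -> V=0 FIRE

Answer: 10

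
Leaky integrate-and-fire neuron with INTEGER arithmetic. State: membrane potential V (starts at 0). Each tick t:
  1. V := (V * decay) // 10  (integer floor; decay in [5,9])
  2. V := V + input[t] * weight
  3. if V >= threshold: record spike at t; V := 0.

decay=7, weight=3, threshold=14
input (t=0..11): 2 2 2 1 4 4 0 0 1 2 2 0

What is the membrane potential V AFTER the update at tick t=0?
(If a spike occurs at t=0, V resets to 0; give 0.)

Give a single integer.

Answer: 6

Derivation:
t=0: input=2 -> V=6
t=1: input=2 -> V=10
t=2: input=2 -> V=13
t=3: input=1 -> V=12
t=4: input=4 -> V=0 FIRE
t=5: input=4 -> V=12
t=6: input=0 -> V=8
t=7: input=0 -> V=5
t=8: input=1 -> V=6
t=9: input=2 -> V=10
t=10: input=2 -> V=13
t=11: input=0 -> V=9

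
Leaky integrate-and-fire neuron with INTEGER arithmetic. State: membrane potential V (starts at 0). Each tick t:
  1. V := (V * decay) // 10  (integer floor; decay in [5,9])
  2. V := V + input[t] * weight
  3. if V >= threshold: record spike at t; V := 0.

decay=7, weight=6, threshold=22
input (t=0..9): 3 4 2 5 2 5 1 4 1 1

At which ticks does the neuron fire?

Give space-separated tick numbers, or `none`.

t=0: input=3 -> V=18
t=1: input=4 -> V=0 FIRE
t=2: input=2 -> V=12
t=3: input=5 -> V=0 FIRE
t=4: input=2 -> V=12
t=5: input=5 -> V=0 FIRE
t=6: input=1 -> V=6
t=7: input=4 -> V=0 FIRE
t=8: input=1 -> V=6
t=9: input=1 -> V=10

Answer: 1 3 5 7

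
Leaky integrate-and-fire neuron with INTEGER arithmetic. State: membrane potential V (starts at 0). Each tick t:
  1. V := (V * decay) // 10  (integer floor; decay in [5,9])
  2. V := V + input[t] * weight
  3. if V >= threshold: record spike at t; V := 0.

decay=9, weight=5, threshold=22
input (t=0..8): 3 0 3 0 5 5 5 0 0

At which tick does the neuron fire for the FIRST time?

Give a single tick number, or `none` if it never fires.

t=0: input=3 -> V=15
t=1: input=0 -> V=13
t=2: input=3 -> V=0 FIRE
t=3: input=0 -> V=0
t=4: input=5 -> V=0 FIRE
t=5: input=5 -> V=0 FIRE
t=6: input=5 -> V=0 FIRE
t=7: input=0 -> V=0
t=8: input=0 -> V=0

Answer: 2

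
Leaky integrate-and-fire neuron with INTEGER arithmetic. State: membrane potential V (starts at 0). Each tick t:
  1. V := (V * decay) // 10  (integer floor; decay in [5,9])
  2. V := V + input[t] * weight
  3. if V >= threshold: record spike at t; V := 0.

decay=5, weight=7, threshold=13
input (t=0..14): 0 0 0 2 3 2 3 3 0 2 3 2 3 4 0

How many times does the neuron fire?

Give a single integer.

Answer: 10

Derivation:
t=0: input=0 -> V=0
t=1: input=0 -> V=0
t=2: input=0 -> V=0
t=3: input=2 -> V=0 FIRE
t=4: input=3 -> V=0 FIRE
t=5: input=2 -> V=0 FIRE
t=6: input=3 -> V=0 FIRE
t=7: input=3 -> V=0 FIRE
t=8: input=0 -> V=0
t=9: input=2 -> V=0 FIRE
t=10: input=3 -> V=0 FIRE
t=11: input=2 -> V=0 FIRE
t=12: input=3 -> V=0 FIRE
t=13: input=4 -> V=0 FIRE
t=14: input=0 -> V=0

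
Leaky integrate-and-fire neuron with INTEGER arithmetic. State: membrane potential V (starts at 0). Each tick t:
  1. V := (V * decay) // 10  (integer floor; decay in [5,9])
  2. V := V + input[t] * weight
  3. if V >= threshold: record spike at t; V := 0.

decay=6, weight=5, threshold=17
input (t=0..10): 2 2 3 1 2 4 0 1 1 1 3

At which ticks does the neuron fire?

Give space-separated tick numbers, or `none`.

Answer: 2 5 10

Derivation:
t=0: input=2 -> V=10
t=1: input=2 -> V=16
t=2: input=3 -> V=0 FIRE
t=3: input=1 -> V=5
t=4: input=2 -> V=13
t=5: input=4 -> V=0 FIRE
t=6: input=0 -> V=0
t=7: input=1 -> V=5
t=8: input=1 -> V=8
t=9: input=1 -> V=9
t=10: input=3 -> V=0 FIRE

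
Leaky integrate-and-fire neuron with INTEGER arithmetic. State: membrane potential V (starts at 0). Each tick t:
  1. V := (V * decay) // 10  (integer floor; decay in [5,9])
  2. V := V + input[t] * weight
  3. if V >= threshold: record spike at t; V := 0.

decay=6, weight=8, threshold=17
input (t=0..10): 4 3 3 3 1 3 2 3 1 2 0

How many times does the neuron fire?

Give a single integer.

t=0: input=4 -> V=0 FIRE
t=1: input=3 -> V=0 FIRE
t=2: input=3 -> V=0 FIRE
t=3: input=3 -> V=0 FIRE
t=4: input=1 -> V=8
t=5: input=3 -> V=0 FIRE
t=6: input=2 -> V=16
t=7: input=3 -> V=0 FIRE
t=8: input=1 -> V=8
t=9: input=2 -> V=0 FIRE
t=10: input=0 -> V=0

Answer: 7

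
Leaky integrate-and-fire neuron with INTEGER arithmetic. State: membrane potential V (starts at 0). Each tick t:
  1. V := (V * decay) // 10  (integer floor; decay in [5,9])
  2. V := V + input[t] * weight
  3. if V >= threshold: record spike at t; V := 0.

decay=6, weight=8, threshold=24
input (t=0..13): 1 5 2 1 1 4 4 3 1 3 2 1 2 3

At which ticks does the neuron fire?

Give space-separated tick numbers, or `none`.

t=0: input=1 -> V=8
t=1: input=5 -> V=0 FIRE
t=2: input=2 -> V=16
t=3: input=1 -> V=17
t=4: input=1 -> V=18
t=5: input=4 -> V=0 FIRE
t=6: input=4 -> V=0 FIRE
t=7: input=3 -> V=0 FIRE
t=8: input=1 -> V=8
t=9: input=3 -> V=0 FIRE
t=10: input=2 -> V=16
t=11: input=1 -> V=17
t=12: input=2 -> V=0 FIRE
t=13: input=3 -> V=0 FIRE

Answer: 1 5 6 7 9 12 13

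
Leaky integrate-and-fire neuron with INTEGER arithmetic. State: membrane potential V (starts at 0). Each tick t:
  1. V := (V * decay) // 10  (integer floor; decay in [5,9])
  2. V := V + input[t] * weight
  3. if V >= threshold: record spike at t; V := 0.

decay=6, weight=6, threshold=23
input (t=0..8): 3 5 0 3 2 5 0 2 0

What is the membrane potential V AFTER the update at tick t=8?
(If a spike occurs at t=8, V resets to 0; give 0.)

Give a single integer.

t=0: input=3 -> V=18
t=1: input=5 -> V=0 FIRE
t=2: input=0 -> V=0
t=3: input=3 -> V=18
t=4: input=2 -> V=22
t=5: input=5 -> V=0 FIRE
t=6: input=0 -> V=0
t=7: input=2 -> V=12
t=8: input=0 -> V=7

Answer: 7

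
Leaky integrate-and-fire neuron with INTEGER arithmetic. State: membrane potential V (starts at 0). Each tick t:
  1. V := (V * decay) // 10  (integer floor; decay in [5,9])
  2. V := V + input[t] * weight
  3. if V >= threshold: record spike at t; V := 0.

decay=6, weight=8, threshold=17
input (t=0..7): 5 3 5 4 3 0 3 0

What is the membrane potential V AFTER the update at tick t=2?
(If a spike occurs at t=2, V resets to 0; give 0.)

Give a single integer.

Answer: 0

Derivation:
t=0: input=5 -> V=0 FIRE
t=1: input=3 -> V=0 FIRE
t=2: input=5 -> V=0 FIRE
t=3: input=4 -> V=0 FIRE
t=4: input=3 -> V=0 FIRE
t=5: input=0 -> V=0
t=6: input=3 -> V=0 FIRE
t=7: input=0 -> V=0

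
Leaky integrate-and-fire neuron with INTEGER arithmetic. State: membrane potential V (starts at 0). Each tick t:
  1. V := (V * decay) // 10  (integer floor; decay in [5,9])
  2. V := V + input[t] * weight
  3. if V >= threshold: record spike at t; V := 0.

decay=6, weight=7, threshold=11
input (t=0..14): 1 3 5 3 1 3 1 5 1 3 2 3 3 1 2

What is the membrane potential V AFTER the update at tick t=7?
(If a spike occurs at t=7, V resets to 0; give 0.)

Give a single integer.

Answer: 0

Derivation:
t=0: input=1 -> V=7
t=1: input=3 -> V=0 FIRE
t=2: input=5 -> V=0 FIRE
t=3: input=3 -> V=0 FIRE
t=4: input=1 -> V=7
t=5: input=3 -> V=0 FIRE
t=6: input=1 -> V=7
t=7: input=5 -> V=0 FIRE
t=8: input=1 -> V=7
t=9: input=3 -> V=0 FIRE
t=10: input=2 -> V=0 FIRE
t=11: input=3 -> V=0 FIRE
t=12: input=3 -> V=0 FIRE
t=13: input=1 -> V=7
t=14: input=2 -> V=0 FIRE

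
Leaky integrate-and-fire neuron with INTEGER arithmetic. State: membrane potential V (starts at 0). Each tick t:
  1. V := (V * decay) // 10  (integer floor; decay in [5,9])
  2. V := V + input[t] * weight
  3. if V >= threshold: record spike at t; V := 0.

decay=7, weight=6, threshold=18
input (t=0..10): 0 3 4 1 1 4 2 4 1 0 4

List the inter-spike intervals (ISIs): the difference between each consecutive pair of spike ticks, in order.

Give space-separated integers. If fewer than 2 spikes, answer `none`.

Answer: 1 3 2 3

Derivation:
t=0: input=0 -> V=0
t=1: input=3 -> V=0 FIRE
t=2: input=4 -> V=0 FIRE
t=3: input=1 -> V=6
t=4: input=1 -> V=10
t=5: input=4 -> V=0 FIRE
t=6: input=2 -> V=12
t=7: input=4 -> V=0 FIRE
t=8: input=1 -> V=6
t=9: input=0 -> V=4
t=10: input=4 -> V=0 FIRE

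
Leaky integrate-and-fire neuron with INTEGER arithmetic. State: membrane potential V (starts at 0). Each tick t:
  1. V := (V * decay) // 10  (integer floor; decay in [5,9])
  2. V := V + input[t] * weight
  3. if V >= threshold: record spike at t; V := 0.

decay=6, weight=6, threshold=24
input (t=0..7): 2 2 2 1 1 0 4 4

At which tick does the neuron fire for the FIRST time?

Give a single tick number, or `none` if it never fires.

t=0: input=2 -> V=12
t=1: input=2 -> V=19
t=2: input=2 -> V=23
t=3: input=1 -> V=19
t=4: input=1 -> V=17
t=5: input=0 -> V=10
t=6: input=4 -> V=0 FIRE
t=7: input=4 -> V=0 FIRE

Answer: 6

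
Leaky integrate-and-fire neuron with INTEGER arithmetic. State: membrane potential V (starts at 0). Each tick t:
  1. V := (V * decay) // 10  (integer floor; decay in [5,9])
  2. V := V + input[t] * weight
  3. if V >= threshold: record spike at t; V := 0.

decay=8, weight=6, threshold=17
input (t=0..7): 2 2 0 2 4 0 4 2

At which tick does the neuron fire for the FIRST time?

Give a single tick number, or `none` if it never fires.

Answer: 1

Derivation:
t=0: input=2 -> V=12
t=1: input=2 -> V=0 FIRE
t=2: input=0 -> V=0
t=3: input=2 -> V=12
t=4: input=4 -> V=0 FIRE
t=5: input=0 -> V=0
t=6: input=4 -> V=0 FIRE
t=7: input=2 -> V=12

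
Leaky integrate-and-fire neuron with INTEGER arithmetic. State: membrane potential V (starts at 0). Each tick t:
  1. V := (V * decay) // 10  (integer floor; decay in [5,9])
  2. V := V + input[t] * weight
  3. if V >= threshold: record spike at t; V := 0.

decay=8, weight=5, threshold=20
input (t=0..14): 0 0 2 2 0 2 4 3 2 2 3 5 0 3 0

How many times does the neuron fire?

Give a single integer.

t=0: input=0 -> V=0
t=1: input=0 -> V=0
t=2: input=2 -> V=10
t=3: input=2 -> V=18
t=4: input=0 -> V=14
t=5: input=2 -> V=0 FIRE
t=6: input=4 -> V=0 FIRE
t=7: input=3 -> V=15
t=8: input=2 -> V=0 FIRE
t=9: input=2 -> V=10
t=10: input=3 -> V=0 FIRE
t=11: input=5 -> V=0 FIRE
t=12: input=0 -> V=0
t=13: input=3 -> V=15
t=14: input=0 -> V=12

Answer: 5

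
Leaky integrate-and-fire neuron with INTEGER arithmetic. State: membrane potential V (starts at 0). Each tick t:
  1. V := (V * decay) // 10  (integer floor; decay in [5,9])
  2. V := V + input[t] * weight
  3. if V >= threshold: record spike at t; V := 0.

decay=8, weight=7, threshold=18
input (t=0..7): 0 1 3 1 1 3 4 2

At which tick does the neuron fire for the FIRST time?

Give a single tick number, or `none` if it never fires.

Answer: 2

Derivation:
t=0: input=0 -> V=0
t=1: input=1 -> V=7
t=2: input=3 -> V=0 FIRE
t=3: input=1 -> V=7
t=4: input=1 -> V=12
t=5: input=3 -> V=0 FIRE
t=6: input=4 -> V=0 FIRE
t=7: input=2 -> V=14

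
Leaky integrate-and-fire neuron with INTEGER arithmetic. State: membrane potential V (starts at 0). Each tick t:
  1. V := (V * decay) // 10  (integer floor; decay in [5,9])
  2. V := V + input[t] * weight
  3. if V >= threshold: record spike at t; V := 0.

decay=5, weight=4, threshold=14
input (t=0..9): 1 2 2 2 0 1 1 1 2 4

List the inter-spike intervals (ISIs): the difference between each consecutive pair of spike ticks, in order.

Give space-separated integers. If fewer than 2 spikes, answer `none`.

Answer: 6

Derivation:
t=0: input=1 -> V=4
t=1: input=2 -> V=10
t=2: input=2 -> V=13
t=3: input=2 -> V=0 FIRE
t=4: input=0 -> V=0
t=5: input=1 -> V=4
t=6: input=1 -> V=6
t=7: input=1 -> V=7
t=8: input=2 -> V=11
t=9: input=4 -> V=0 FIRE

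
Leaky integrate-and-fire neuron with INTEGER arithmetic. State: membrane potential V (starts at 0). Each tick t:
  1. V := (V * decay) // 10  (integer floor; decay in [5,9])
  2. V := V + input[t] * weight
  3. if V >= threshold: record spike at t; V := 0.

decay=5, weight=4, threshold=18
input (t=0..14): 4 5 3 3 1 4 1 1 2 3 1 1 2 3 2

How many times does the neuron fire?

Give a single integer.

t=0: input=4 -> V=16
t=1: input=5 -> V=0 FIRE
t=2: input=3 -> V=12
t=3: input=3 -> V=0 FIRE
t=4: input=1 -> V=4
t=5: input=4 -> V=0 FIRE
t=6: input=1 -> V=4
t=7: input=1 -> V=6
t=8: input=2 -> V=11
t=9: input=3 -> V=17
t=10: input=1 -> V=12
t=11: input=1 -> V=10
t=12: input=2 -> V=13
t=13: input=3 -> V=0 FIRE
t=14: input=2 -> V=8

Answer: 4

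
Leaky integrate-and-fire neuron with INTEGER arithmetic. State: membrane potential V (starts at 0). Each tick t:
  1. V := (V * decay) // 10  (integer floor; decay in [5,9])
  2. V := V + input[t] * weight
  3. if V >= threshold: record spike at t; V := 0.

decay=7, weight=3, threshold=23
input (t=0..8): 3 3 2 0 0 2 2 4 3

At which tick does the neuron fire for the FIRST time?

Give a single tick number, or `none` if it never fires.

Answer: 8

Derivation:
t=0: input=3 -> V=9
t=1: input=3 -> V=15
t=2: input=2 -> V=16
t=3: input=0 -> V=11
t=4: input=0 -> V=7
t=5: input=2 -> V=10
t=6: input=2 -> V=13
t=7: input=4 -> V=21
t=8: input=3 -> V=0 FIRE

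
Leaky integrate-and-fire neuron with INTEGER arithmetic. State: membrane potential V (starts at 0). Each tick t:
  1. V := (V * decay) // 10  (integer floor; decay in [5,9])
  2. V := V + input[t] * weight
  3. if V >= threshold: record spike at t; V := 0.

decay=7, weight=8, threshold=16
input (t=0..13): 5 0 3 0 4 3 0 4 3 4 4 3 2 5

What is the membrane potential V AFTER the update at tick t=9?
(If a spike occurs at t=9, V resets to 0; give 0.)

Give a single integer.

Answer: 0

Derivation:
t=0: input=5 -> V=0 FIRE
t=1: input=0 -> V=0
t=2: input=3 -> V=0 FIRE
t=3: input=0 -> V=0
t=4: input=4 -> V=0 FIRE
t=5: input=3 -> V=0 FIRE
t=6: input=0 -> V=0
t=7: input=4 -> V=0 FIRE
t=8: input=3 -> V=0 FIRE
t=9: input=4 -> V=0 FIRE
t=10: input=4 -> V=0 FIRE
t=11: input=3 -> V=0 FIRE
t=12: input=2 -> V=0 FIRE
t=13: input=5 -> V=0 FIRE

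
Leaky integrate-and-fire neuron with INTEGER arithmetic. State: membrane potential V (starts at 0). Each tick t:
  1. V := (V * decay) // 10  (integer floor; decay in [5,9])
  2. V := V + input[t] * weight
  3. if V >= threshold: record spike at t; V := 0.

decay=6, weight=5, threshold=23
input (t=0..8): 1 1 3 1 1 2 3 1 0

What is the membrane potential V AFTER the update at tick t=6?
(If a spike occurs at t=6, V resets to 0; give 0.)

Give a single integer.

t=0: input=1 -> V=5
t=1: input=1 -> V=8
t=2: input=3 -> V=19
t=3: input=1 -> V=16
t=4: input=1 -> V=14
t=5: input=2 -> V=18
t=6: input=3 -> V=0 FIRE
t=7: input=1 -> V=5
t=8: input=0 -> V=3

Answer: 0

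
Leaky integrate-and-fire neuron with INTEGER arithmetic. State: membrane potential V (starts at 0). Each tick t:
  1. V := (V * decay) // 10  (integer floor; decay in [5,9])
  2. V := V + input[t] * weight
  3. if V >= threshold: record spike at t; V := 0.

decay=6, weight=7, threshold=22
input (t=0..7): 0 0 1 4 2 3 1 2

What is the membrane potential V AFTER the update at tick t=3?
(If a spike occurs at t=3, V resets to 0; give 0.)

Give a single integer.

Answer: 0

Derivation:
t=0: input=0 -> V=0
t=1: input=0 -> V=0
t=2: input=1 -> V=7
t=3: input=4 -> V=0 FIRE
t=4: input=2 -> V=14
t=5: input=3 -> V=0 FIRE
t=6: input=1 -> V=7
t=7: input=2 -> V=18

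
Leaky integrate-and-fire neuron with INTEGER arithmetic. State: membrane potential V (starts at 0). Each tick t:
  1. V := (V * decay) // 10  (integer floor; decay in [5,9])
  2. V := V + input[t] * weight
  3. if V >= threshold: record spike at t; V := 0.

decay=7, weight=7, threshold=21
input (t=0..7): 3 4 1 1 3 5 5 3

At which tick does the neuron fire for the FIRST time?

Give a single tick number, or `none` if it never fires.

Answer: 0

Derivation:
t=0: input=3 -> V=0 FIRE
t=1: input=4 -> V=0 FIRE
t=2: input=1 -> V=7
t=3: input=1 -> V=11
t=4: input=3 -> V=0 FIRE
t=5: input=5 -> V=0 FIRE
t=6: input=5 -> V=0 FIRE
t=7: input=3 -> V=0 FIRE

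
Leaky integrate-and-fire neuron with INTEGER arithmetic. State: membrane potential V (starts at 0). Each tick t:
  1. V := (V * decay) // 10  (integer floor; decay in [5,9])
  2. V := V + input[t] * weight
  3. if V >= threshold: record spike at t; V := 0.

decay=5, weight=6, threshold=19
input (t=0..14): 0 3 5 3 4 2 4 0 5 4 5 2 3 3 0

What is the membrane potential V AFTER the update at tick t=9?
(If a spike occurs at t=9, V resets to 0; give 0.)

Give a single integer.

Answer: 0

Derivation:
t=0: input=0 -> V=0
t=1: input=3 -> V=18
t=2: input=5 -> V=0 FIRE
t=3: input=3 -> V=18
t=4: input=4 -> V=0 FIRE
t=5: input=2 -> V=12
t=6: input=4 -> V=0 FIRE
t=7: input=0 -> V=0
t=8: input=5 -> V=0 FIRE
t=9: input=4 -> V=0 FIRE
t=10: input=5 -> V=0 FIRE
t=11: input=2 -> V=12
t=12: input=3 -> V=0 FIRE
t=13: input=3 -> V=18
t=14: input=0 -> V=9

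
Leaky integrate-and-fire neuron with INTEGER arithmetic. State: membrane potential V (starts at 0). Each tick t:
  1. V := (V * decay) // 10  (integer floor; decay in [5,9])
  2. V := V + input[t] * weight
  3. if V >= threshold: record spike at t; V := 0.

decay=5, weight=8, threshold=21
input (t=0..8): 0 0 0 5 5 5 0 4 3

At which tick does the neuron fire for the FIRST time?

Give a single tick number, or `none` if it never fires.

t=0: input=0 -> V=0
t=1: input=0 -> V=0
t=2: input=0 -> V=0
t=3: input=5 -> V=0 FIRE
t=4: input=5 -> V=0 FIRE
t=5: input=5 -> V=0 FIRE
t=6: input=0 -> V=0
t=7: input=4 -> V=0 FIRE
t=8: input=3 -> V=0 FIRE

Answer: 3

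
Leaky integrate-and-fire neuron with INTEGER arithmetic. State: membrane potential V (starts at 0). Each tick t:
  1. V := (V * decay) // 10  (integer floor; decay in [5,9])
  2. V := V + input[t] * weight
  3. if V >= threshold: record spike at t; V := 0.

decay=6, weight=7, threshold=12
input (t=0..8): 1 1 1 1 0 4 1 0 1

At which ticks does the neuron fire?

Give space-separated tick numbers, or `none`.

Answer: 2 5

Derivation:
t=0: input=1 -> V=7
t=1: input=1 -> V=11
t=2: input=1 -> V=0 FIRE
t=3: input=1 -> V=7
t=4: input=0 -> V=4
t=5: input=4 -> V=0 FIRE
t=6: input=1 -> V=7
t=7: input=0 -> V=4
t=8: input=1 -> V=9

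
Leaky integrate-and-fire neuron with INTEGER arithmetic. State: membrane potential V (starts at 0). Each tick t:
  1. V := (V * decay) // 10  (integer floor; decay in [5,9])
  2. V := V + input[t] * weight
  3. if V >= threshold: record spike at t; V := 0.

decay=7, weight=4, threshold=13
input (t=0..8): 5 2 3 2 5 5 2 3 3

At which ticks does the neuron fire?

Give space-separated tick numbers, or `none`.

t=0: input=5 -> V=0 FIRE
t=1: input=2 -> V=8
t=2: input=3 -> V=0 FIRE
t=3: input=2 -> V=8
t=4: input=5 -> V=0 FIRE
t=5: input=5 -> V=0 FIRE
t=6: input=2 -> V=8
t=7: input=3 -> V=0 FIRE
t=8: input=3 -> V=12

Answer: 0 2 4 5 7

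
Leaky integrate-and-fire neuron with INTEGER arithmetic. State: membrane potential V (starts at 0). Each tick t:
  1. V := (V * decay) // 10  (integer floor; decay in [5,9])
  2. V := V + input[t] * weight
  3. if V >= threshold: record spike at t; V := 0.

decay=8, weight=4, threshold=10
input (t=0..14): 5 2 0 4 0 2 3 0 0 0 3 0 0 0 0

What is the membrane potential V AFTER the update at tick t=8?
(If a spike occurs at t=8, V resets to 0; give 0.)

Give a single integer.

t=0: input=5 -> V=0 FIRE
t=1: input=2 -> V=8
t=2: input=0 -> V=6
t=3: input=4 -> V=0 FIRE
t=4: input=0 -> V=0
t=5: input=2 -> V=8
t=6: input=3 -> V=0 FIRE
t=7: input=0 -> V=0
t=8: input=0 -> V=0
t=9: input=0 -> V=0
t=10: input=3 -> V=0 FIRE
t=11: input=0 -> V=0
t=12: input=0 -> V=0
t=13: input=0 -> V=0
t=14: input=0 -> V=0

Answer: 0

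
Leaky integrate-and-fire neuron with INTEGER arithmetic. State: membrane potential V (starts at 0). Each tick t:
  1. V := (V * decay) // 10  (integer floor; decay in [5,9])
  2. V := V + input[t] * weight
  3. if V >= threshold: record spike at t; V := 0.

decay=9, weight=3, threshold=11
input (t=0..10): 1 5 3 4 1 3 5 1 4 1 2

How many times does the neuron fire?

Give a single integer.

Answer: 5

Derivation:
t=0: input=1 -> V=3
t=1: input=5 -> V=0 FIRE
t=2: input=3 -> V=9
t=3: input=4 -> V=0 FIRE
t=4: input=1 -> V=3
t=5: input=3 -> V=0 FIRE
t=6: input=5 -> V=0 FIRE
t=7: input=1 -> V=3
t=8: input=4 -> V=0 FIRE
t=9: input=1 -> V=3
t=10: input=2 -> V=8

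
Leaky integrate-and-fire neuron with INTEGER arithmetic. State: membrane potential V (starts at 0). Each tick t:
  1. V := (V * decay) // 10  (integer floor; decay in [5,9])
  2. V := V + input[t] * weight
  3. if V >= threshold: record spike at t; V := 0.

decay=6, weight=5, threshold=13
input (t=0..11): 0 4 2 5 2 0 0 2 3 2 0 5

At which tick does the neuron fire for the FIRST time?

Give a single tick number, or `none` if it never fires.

t=0: input=0 -> V=0
t=1: input=4 -> V=0 FIRE
t=2: input=2 -> V=10
t=3: input=5 -> V=0 FIRE
t=4: input=2 -> V=10
t=5: input=0 -> V=6
t=6: input=0 -> V=3
t=7: input=2 -> V=11
t=8: input=3 -> V=0 FIRE
t=9: input=2 -> V=10
t=10: input=0 -> V=6
t=11: input=5 -> V=0 FIRE

Answer: 1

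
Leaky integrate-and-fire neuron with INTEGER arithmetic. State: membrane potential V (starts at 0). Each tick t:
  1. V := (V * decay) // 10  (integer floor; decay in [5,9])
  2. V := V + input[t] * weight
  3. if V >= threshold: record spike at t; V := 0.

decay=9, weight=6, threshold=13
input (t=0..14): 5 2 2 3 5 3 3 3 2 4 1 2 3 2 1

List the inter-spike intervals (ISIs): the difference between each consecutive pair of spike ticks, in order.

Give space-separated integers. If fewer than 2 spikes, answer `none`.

t=0: input=5 -> V=0 FIRE
t=1: input=2 -> V=12
t=2: input=2 -> V=0 FIRE
t=3: input=3 -> V=0 FIRE
t=4: input=5 -> V=0 FIRE
t=5: input=3 -> V=0 FIRE
t=6: input=3 -> V=0 FIRE
t=7: input=3 -> V=0 FIRE
t=8: input=2 -> V=12
t=9: input=4 -> V=0 FIRE
t=10: input=1 -> V=6
t=11: input=2 -> V=0 FIRE
t=12: input=3 -> V=0 FIRE
t=13: input=2 -> V=12
t=14: input=1 -> V=0 FIRE

Answer: 2 1 1 1 1 1 2 2 1 2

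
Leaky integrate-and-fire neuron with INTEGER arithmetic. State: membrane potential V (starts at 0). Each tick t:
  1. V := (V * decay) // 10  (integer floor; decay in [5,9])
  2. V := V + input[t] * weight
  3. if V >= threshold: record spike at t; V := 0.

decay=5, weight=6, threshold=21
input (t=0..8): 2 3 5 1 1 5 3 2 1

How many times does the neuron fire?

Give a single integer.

t=0: input=2 -> V=12
t=1: input=3 -> V=0 FIRE
t=2: input=5 -> V=0 FIRE
t=3: input=1 -> V=6
t=4: input=1 -> V=9
t=5: input=5 -> V=0 FIRE
t=6: input=3 -> V=18
t=7: input=2 -> V=0 FIRE
t=8: input=1 -> V=6

Answer: 4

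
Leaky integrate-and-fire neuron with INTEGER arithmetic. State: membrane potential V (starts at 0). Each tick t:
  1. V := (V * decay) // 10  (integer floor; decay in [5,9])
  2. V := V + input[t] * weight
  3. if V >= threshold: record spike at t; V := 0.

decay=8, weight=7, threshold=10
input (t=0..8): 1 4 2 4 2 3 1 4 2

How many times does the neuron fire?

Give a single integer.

t=0: input=1 -> V=7
t=1: input=4 -> V=0 FIRE
t=2: input=2 -> V=0 FIRE
t=3: input=4 -> V=0 FIRE
t=4: input=2 -> V=0 FIRE
t=5: input=3 -> V=0 FIRE
t=6: input=1 -> V=7
t=7: input=4 -> V=0 FIRE
t=8: input=2 -> V=0 FIRE

Answer: 7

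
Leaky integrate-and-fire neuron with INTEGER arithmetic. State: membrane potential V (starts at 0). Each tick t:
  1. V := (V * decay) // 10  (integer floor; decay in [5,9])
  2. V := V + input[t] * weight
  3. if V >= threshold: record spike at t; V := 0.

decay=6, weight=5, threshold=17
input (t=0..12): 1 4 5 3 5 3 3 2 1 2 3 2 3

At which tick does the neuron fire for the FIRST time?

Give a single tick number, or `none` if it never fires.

Answer: 1

Derivation:
t=0: input=1 -> V=5
t=1: input=4 -> V=0 FIRE
t=2: input=5 -> V=0 FIRE
t=3: input=3 -> V=15
t=4: input=5 -> V=0 FIRE
t=5: input=3 -> V=15
t=6: input=3 -> V=0 FIRE
t=7: input=2 -> V=10
t=8: input=1 -> V=11
t=9: input=2 -> V=16
t=10: input=3 -> V=0 FIRE
t=11: input=2 -> V=10
t=12: input=3 -> V=0 FIRE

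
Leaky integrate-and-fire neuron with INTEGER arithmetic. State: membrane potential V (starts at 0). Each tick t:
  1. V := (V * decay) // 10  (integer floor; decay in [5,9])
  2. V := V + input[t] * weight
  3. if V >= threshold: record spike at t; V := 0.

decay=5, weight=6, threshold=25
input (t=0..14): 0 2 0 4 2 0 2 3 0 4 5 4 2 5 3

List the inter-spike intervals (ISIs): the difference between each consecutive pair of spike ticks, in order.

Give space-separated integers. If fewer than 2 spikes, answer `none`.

t=0: input=0 -> V=0
t=1: input=2 -> V=12
t=2: input=0 -> V=6
t=3: input=4 -> V=0 FIRE
t=4: input=2 -> V=12
t=5: input=0 -> V=6
t=6: input=2 -> V=15
t=7: input=3 -> V=0 FIRE
t=8: input=0 -> V=0
t=9: input=4 -> V=24
t=10: input=5 -> V=0 FIRE
t=11: input=4 -> V=24
t=12: input=2 -> V=24
t=13: input=5 -> V=0 FIRE
t=14: input=3 -> V=18

Answer: 4 3 3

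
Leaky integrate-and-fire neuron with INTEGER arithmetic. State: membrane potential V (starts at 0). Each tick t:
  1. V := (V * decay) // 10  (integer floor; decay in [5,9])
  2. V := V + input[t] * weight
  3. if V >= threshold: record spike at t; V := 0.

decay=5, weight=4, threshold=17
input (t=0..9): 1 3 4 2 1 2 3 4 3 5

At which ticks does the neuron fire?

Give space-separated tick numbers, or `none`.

t=0: input=1 -> V=4
t=1: input=3 -> V=14
t=2: input=4 -> V=0 FIRE
t=3: input=2 -> V=8
t=4: input=1 -> V=8
t=5: input=2 -> V=12
t=6: input=3 -> V=0 FIRE
t=7: input=4 -> V=16
t=8: input=3 -> V=0 FIRE
t=9: input=5 -> V=0 FIRE

Answer: 2 6 8 9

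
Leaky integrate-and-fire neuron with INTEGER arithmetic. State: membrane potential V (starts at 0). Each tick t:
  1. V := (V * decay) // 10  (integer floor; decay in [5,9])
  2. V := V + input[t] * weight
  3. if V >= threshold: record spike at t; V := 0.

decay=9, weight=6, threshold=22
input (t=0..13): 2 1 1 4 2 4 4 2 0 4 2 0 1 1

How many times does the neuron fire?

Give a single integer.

Answer: 4

Derivation:
t=0: input=2 -> V=12
t=1: input=1 -> V=16
t=2: input=1 -> V=20
t=3: input=4 -> V=0 FIRE
t=4: input=2 -> V=12
t=5: input=4 -> V=0 FIRE
t=6: input=4 -> V=0 FIRE
t=7: input=2 -> V=12
t=8: input=0 -> V=10
t=9: input=4 -> V=0 FIRE
t=10: input=2 -> V=12
t=11: input=0 -> V=10
t=12: input=1 -> V=15
t=13: input=1 -> V=19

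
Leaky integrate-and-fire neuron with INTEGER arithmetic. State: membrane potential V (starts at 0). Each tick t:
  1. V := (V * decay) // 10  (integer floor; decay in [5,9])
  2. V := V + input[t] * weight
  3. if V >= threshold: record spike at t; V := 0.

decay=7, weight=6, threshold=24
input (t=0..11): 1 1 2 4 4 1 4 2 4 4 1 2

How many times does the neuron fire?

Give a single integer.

Answer: 5

Derivation:
t=0: input=1 -> V=6
t=1: input=1 -> V=10
t=2: input=2 -> V=19
t=3: input=4 -> V=0 FIRE
t=4: input=4 -> V=0 FIRE
t=5: input=1 -> V=6
t=6: input=4 -> V=0 FIRE
t=7: input=2 -> V=12
t=8: input=4 -> V=0 FIRE
t=9: input=4 -> V=0 FIRE
t=10: input=1 -> V=6
t=11: input=2 -> V=16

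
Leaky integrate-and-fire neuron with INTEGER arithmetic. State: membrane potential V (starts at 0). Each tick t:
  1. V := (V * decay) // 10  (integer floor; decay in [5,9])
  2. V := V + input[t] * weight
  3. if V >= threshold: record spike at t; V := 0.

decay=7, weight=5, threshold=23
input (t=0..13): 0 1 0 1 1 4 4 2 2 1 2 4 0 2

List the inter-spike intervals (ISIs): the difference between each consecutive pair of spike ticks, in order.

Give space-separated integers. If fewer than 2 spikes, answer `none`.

Answer: 2 4

Derivation:
t=0: input=0 -> V=0
t=1: input=1 -> V=5
t=2: input=0 -> V=3
t=3: input=1 -> V=7
t=4: input=1 -> V=9
t=5: input=4 -> V=0 FIRE
t=6: input=4 -> V=20
t=7: input=2 -> V=0 FIRE
t=8: input=2 -> V=10
t=9: input=1 -> V=12
t=10: input=2 -> V=18
t=11: input=4 -> V=0 FIRE
t=12: input=0 -> V=0
t=13: input=2 -> V=10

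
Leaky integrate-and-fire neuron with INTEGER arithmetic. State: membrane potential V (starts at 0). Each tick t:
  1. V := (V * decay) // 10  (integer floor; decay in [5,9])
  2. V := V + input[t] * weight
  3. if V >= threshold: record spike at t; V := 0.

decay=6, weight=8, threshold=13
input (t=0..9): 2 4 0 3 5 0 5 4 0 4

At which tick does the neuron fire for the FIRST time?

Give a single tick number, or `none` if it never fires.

Answer: 0

Derivation:
t=0: input=2 -> V=0 FIRE
t=1: input=4 -> V=0 FIRE
t=2: input=0 -> V=0
t=3: input=3 -> V=0 FIRE
t=4: input=5 -> V=0 FIRE
t=5: input=0 -> V=0
t=6: input=5 -> V=0 FIRE
t=7: input=4 -> V=0 FIRE
t=8: input=0 -> V=0
t=9: input=4 -> V=0 FIRE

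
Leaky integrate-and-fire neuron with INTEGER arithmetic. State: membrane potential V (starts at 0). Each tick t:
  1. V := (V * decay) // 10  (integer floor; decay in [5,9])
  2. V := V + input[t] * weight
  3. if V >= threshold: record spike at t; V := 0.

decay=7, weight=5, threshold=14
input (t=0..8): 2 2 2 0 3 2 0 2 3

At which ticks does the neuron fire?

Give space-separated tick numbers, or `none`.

Answer: 1 4 7 8

Derivation:
t=0: input=2 -> V=10
t=1: input=2 -> V=0 FIRE
t=2: input=2 -> V=10
t=3: input=0 -> V=7
t=4: input=3 -> V=0 FIRE
t=5: input=2 -> V=10
t=6: input=0 -> V=7
t=7: input=2 -> V=0 FIRE
t=8: input=3 -> V=0 FIRE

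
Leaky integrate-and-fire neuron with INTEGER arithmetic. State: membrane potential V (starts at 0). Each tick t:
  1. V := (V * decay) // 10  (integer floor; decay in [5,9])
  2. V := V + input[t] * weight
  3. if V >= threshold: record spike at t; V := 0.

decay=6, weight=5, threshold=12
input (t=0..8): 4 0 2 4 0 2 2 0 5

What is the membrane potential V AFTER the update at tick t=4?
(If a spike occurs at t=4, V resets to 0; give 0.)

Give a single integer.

Answer: 0

Derivation:
t=0: input=4 -> V=0 FIRE
t=1: input=0 -> V=0
t=2: input=2 -> V=10
t=3: input=4 -> V=0 FIRE
t=4: input=0 -> V=0
t=5: input=2 -> V=10
t=6: input=2 -> V=0 FIRE
t=7: input=0 -> V=0
t=8: input=5 -> V=0 FIRE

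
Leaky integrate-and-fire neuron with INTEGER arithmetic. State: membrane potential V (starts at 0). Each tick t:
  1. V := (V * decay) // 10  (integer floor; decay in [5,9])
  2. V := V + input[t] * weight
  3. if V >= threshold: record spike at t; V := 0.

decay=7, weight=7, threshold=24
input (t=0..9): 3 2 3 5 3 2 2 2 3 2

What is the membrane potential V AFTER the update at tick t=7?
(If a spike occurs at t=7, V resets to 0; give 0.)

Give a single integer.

Answer: 23

Derivation:
t=0: input=3 -> V=21
t=1: input=2 -> V=0 FIRE
t=2: input=3 -> V=21
t=3: input=5 -> V=0 FIRE
t=4: input=3 -> V=21
t=5: input=2 -> V=0 FIRE
t=6: input=2 -> V=14
t=7: input=2 -> V=23
t=8: input=3 -> V=0 FIRE
t=9: input=2 -> V=14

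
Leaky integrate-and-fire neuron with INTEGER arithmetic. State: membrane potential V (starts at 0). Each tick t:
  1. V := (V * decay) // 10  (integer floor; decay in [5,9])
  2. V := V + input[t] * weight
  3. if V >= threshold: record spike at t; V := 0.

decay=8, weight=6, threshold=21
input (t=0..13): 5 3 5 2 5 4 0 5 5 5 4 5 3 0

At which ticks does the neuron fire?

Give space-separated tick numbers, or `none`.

t=0: input=5 -> V=0 FIRE
t=1: input=3 -> V=18
t=2: input=5 -> V=0 FIRE
t=3: input=2 -> V=12
t=4: input=5 -> V=0 FIRE
t=5: input=4 -> V=0 FIRE
t=6: input=0 -> V=0
t=7: input=5 -> V=0 FIRE
t=8: input=5 -> V=0 FIRE
t=9: input=5 -> V=0 FIRE
t=10: input=4 -> V=0 FIRE
t=11: input=5 -> V=0 FIRE
t=12: input=3 -> V=18
t=13: input=0 -> V=14

Answer: 0 2 4 5 7 8 9 10 11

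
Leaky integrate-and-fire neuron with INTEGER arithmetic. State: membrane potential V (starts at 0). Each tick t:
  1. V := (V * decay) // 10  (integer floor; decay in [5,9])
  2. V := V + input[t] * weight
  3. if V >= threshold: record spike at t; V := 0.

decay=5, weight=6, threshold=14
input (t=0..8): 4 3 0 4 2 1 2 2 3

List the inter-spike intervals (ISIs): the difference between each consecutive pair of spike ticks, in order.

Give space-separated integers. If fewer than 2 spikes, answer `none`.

t=0: input=4 -> V=0 FIRE
t=1: input=3 -> V=0 FIRE
t=2: input=0 -> V=0
t=3: input=4 -> V=0 FIRE
t=4: input=2 -> V=12
t=5: input=1 -> V=12
t=6: input=2 -> V=0 FIRE
t=7: input=2 -> V=12
t=8: input=3 -> V=0 FIRE

Answer: 1 2 3 2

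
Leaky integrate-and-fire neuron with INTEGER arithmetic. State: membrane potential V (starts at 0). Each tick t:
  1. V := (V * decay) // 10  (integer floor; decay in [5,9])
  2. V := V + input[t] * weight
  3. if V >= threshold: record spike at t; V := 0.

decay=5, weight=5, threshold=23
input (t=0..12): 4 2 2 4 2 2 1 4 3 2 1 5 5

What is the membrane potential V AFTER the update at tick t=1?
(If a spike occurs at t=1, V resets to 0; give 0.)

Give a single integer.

Answer: 20

Derivation:
t=0: input=4 -> V=20
t=1: input=2 -> V=20
t=2: input=2 -> V=20
t=3: input=4 -> V=0 FIRE
t=4: input=2 -> V=10
t=5: input=2 -> V=15
t=6: input=1 -> V=12
t=7: input=4 -> V=0 FIRE
t=8: input=3 -> V=15
t=9: input=2 -> V=17
t=10: input=1 -> V=13
t=11: input=5 -> V=0 FIRE
t=12: input=5 -> V=0 FIRE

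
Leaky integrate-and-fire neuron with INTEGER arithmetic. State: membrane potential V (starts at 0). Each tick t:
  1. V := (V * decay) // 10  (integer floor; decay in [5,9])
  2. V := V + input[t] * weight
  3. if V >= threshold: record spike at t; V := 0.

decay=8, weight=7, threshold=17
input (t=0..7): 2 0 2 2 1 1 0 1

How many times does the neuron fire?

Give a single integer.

Answer: 2

Derivation:
t=0: input=2 -> V=14
t=1: input=0 -> V=11
t=2: input=2 -> V=0 FIRE
t=3: input=2 -> V=14
t=4: input=1 -> V=0 FIRE
t=5: input=1 -> V=7
t=6: input=0 -> V=5
t=7: input=1 -> V=11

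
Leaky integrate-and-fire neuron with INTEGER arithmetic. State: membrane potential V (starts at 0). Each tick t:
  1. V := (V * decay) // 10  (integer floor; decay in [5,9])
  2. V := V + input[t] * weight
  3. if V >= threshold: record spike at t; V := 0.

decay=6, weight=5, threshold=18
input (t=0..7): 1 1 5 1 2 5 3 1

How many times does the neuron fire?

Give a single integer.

t=0: input=1 -> V=5
t=1: input=1 -> V=8
t=2: input=5 -> V=0 FIRE
t=3: input=1 -> V=5
t=4: input=2 -> V=13
t=5: input=5 -> V=0 FIRE
t=6: input=3 -> V=15
t=7: input=1 -> V=14

Answer: 2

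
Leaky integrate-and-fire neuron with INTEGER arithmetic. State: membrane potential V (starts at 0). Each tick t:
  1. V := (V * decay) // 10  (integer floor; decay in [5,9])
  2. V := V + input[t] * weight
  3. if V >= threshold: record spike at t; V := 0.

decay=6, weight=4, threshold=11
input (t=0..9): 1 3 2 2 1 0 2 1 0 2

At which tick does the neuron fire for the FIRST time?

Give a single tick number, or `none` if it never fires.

Answer: 1

Derivation:
t=0: input=1 -> V=4
t=1: input=3 -> V=0 FIRE
t=2: input=2 -> V=8
t=3: input=2 -> V=0 FIRE
t=4: input=1 -> V=4
t=5: input=0 -> V=2
t=6: input=2 -> V=9
t=7: input=1 -> V=9
t=8: input=0 -> V=5
t=9: input=2 -> V=0 FIRE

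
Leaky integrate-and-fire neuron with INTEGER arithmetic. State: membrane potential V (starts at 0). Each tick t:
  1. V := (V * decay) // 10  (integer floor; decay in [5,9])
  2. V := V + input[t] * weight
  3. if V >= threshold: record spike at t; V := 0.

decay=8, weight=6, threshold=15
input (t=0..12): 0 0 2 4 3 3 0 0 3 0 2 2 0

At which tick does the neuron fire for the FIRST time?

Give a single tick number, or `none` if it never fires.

Answer: 3

Derivation:
t=0: input=0 -> V=0
t=1: input=0 -> V=0
t=2: input=2 -> V=12
t=3: input=4 -> V=0 FIRE
t=4: input=3 -> V=0 FIRE
t=5: input=3 -> V=0 FIRE
t=6: input=0 -> V=0
t=7: input=0 -> V=0
t=8: input=3 -> V=0 FIRE
t=9: input=0 -> V=0
t=10: input=2 -> V=12
t=11: input=2 -> V=0 FIRE
t=12: input=0 -> V=0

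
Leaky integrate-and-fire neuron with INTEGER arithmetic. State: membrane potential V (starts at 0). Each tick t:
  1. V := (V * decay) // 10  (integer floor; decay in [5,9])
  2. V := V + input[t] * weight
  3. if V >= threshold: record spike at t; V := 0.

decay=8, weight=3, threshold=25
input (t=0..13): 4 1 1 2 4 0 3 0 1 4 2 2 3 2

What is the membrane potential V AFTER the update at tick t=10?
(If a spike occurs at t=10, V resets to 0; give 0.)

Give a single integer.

Answer: 6

Derivation:
t=0: input=4 -> V=12
t=1: input=1 -> V=12
t=2: input=1 -> V=12
t=3: input=2 -> V=15
t=4: input=4 -> V=24
t=5: input=0 -> V=19
t=6: input=3 -> V=24
t=7: input=0 -> V=19
t=8: input=1 -> V=18
t=9: input=4 -> V=0 FIRE
t=10: input=2 -> V=6
t=11: input=2 -> V=10
t=12: input=3 -> V=17
t=13: input=2 -> V=19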